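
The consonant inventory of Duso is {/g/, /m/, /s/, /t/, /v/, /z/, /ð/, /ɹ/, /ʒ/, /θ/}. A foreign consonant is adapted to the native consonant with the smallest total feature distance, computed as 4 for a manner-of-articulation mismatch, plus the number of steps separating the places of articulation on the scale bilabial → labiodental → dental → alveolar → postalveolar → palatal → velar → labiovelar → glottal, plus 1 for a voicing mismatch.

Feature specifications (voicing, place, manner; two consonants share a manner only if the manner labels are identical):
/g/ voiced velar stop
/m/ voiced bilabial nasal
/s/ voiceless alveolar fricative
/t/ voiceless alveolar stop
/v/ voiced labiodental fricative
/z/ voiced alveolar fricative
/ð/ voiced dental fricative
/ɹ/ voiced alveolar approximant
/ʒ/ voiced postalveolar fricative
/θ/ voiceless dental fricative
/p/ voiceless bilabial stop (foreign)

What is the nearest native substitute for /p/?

t

/t/ is closest: same manner (stop), place distance 3 (bilabial→alveolar), same voicing; total 3. Next closest is /m/ at distance 5.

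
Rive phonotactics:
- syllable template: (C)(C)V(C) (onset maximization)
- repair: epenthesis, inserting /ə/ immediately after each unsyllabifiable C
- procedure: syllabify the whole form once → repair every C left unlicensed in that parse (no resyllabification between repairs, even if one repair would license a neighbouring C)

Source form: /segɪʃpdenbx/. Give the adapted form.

segɪʃpdenbəxə

Syllabifying with onset maximization leaves /b/, /x/ stranded (at most one coda consonant is licensed; onsets may contain at most 2 consonants).
Each unlicensed consonant becomes the onset of a new syllable: /b/ → /bə/, /x/ → /xə/.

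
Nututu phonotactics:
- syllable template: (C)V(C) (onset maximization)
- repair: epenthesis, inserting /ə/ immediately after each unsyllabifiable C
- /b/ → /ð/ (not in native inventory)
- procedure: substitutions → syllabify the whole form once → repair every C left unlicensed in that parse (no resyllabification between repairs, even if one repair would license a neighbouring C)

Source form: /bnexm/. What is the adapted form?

ðənexmə

Substitution: /b/ → /ð/, giving /ðnexm/.
Under (C)V(C), the unsyllabifiable consonants are /ð/, /m/ (at most one coda consonant is licensed; onsets are limited to one consonant).
Inserting the epenthetic vowel yields /ð/ → /ðə/, /m/ → /mə/.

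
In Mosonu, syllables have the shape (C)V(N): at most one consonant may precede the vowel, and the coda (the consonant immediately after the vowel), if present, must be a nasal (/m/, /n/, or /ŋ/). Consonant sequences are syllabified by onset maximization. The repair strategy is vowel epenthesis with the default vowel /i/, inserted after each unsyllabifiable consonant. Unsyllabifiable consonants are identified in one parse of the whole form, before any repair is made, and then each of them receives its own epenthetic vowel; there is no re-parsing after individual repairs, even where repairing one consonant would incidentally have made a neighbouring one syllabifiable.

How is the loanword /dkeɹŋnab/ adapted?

Syllabifying with onset maximization leaves /d/, /ɹ/, /ŋ/, /b/ stranded (only a nasal (/m/, /n/, or /ŋ/) is licensed in coda position; onsets are limited to one consonant).
Inserting the epenthetic vowel yields /d/ → /di/, /ɹ/ → /ɹi/, /ŋ/ → /ŋi/, /b/ → /bi/.

dikeɹiŋinabi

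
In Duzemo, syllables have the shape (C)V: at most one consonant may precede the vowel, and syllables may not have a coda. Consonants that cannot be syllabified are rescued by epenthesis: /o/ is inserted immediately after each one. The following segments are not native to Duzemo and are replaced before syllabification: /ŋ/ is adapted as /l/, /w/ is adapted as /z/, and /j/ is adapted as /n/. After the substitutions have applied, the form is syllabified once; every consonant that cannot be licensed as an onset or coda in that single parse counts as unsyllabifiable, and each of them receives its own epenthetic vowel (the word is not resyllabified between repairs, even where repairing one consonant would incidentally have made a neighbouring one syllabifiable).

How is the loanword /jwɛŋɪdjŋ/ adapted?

Substitution: /j/ → /n/, /w/ → /z/, /ŋ/ → /l/, giving /nzɛlɪdnl/.
Under (C)V, the unsyllabifiable consonants are /n/, /d/, /n/, /l/ (no codas are permitted; onsets are limited to one consonant).
Inserting the epenthetic vowel yields /n/ → /no/, /d/ → /do/, /n/ → /no/, /l/ → /lo/.

nozɛlɪdonolo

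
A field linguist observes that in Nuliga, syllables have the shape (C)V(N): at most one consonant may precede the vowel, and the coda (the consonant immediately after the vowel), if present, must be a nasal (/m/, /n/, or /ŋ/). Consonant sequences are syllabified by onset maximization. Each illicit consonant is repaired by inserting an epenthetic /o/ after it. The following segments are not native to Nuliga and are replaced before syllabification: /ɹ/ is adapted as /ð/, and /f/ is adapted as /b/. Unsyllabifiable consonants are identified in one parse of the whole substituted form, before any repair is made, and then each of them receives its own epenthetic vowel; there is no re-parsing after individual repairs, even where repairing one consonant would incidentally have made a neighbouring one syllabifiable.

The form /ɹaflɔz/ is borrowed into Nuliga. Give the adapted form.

Substitution: /ɹ/ → /ð/, /f/ → /b/, giving /ðablɔz/.
The consonants /b/, /z/ cannot be parsed into a legal (C)V(N) syllable (only a nasal (/m/, /n/, or /ŋ/) is licensed in coda position; onsets are limited to one consonant).
Inserting the epenthetic vowel yields /b/ → /bo/, /z/ → /zo/.

ðabolɔzo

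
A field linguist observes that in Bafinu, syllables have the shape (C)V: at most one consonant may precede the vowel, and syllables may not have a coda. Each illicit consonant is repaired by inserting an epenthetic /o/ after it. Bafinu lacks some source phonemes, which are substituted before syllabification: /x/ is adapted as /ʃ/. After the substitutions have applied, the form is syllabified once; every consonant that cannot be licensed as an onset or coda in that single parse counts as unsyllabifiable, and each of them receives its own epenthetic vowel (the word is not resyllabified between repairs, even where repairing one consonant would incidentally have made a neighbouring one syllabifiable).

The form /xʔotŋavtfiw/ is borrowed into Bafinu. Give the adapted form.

Substitution: /x/ → /ʃ/, giving /ʃʔotŋavtfiw/.
Syllabifying with onset maximization leaves /ʃ/, /t/, /v/, /t/, /w/ stranded (no codas are permitted; onsets are limited to one consonant).
Each unlicensed consonant becomes the onset of a new syllable: /ʃ/ → /ʃo/, /t/ → /to/, /v/ → /vo/, /t/ → /to/, /w/ → /wo/.

ʃoʔotoŋavotofiwo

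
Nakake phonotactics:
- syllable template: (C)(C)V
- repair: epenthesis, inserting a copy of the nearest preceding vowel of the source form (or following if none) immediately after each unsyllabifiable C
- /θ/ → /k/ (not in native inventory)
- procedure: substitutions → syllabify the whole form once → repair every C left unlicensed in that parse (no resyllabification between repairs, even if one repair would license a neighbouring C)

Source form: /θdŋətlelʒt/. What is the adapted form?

Substitution: /θ/ → /k/, giving /kdŋətlelʒt/.
Under (C)(C)V, the unsyllabifiable consonants are /k/, /l/, /ʒ/, /t/ (no codas are permitted; onsets may contain at most 2 consonants).
Epenthesis after each stranded consonant: /k/ → /kə/, /l/ → /le/, /ʒ/ → /ʒe/, /t/ → /te/.

kədŋətleleʒete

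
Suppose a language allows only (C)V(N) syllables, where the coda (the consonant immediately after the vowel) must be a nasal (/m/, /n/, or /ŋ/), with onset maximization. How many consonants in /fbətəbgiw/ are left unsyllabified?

3

The consonants /f/, /b/, /w/ cannot be parsed into a legal (C)V(N) syllable (only a nasal (/m/, /n/, or /ŋ/) is licensed in coda position; onsets are limited to one consonant).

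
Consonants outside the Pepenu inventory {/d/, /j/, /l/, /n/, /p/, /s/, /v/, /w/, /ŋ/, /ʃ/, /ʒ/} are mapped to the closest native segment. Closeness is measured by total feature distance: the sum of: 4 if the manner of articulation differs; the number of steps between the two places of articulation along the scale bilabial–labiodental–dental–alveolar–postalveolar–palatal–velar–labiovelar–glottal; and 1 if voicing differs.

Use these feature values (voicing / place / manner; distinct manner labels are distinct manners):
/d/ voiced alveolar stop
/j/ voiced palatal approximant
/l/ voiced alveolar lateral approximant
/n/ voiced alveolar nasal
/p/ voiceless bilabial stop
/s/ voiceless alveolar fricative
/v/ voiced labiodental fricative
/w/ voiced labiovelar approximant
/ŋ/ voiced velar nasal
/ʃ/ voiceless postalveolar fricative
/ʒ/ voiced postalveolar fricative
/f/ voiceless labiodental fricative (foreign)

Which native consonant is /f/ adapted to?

/v/ is closest: same manner (fricative), place distance 0 (labiodental→labiodental), voicing differs (+1); total 1. Next closest is /s/ at distance 2.

v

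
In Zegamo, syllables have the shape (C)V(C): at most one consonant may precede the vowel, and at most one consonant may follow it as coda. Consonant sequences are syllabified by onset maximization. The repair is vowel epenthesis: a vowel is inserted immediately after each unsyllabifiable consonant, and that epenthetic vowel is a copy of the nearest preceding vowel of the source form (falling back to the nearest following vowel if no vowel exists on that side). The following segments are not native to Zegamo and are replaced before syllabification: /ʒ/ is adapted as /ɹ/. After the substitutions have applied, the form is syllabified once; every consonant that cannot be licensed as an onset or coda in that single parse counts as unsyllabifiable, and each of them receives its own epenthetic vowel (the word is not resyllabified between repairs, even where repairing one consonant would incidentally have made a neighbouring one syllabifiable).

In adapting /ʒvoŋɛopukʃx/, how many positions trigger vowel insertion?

3

After substitution the input is /ɹvoŋɛopukʃx/.
The unsyllabifiable consonants are /ɹ/, /ʃ/, /x/; each receives one epenthetic vowel.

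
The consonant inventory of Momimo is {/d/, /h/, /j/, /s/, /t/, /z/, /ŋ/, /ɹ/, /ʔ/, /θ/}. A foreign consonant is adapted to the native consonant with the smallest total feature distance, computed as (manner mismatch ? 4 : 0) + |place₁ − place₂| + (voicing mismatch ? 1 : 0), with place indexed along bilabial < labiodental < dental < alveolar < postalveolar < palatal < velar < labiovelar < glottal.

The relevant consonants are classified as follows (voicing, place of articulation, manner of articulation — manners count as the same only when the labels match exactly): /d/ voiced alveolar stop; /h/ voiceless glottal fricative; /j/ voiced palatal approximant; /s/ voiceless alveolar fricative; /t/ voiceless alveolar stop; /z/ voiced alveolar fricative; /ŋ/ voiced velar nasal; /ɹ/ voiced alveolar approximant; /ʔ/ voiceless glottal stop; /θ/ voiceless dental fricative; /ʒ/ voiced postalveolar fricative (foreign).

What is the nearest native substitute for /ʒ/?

z

/z/ is closest: same manner (fricative), place distance 1 (postalveolar→alveolar), same voicing; total 1. Next closest is /s/ at distance 2.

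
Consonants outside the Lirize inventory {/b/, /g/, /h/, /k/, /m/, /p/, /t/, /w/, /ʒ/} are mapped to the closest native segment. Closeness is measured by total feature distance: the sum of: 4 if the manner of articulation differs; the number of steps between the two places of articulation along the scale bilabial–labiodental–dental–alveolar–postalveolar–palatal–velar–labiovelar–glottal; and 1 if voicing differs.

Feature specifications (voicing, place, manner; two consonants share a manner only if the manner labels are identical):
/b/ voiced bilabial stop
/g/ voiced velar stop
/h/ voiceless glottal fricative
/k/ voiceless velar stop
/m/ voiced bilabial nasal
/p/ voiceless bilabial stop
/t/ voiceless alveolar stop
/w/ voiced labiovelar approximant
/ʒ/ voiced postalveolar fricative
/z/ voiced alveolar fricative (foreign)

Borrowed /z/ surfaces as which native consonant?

ʒ

/ʒ/ is closest: same manner (fricative), place distance 1 (alveolar→postalveolar), same voicing; total 1. Next closest is /t/ at distance 5.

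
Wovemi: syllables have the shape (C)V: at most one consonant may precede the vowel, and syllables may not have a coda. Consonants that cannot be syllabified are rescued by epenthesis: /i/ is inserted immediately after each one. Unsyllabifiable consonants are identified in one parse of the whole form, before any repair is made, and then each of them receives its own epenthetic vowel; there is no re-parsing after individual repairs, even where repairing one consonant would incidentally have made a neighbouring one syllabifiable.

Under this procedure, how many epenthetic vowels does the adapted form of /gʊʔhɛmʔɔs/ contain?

3

The unsyllabifiable consonants are /ʔ/, /m/, /s/; each receives one epenthetic vowel.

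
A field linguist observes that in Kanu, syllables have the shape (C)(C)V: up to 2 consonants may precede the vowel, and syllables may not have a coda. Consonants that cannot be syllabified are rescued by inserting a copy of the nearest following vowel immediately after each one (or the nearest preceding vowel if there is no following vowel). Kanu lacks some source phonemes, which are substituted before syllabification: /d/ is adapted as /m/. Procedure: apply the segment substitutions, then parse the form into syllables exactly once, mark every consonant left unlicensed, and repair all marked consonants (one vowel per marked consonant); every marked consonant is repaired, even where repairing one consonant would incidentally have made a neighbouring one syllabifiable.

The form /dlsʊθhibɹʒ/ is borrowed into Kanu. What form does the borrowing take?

mʊlsʊθhibiɹiʒi

Substitution: /d/ → /m/, giving /mlsʊθhibɹʒ/.
Under (C)(C)V, the unsyllabifiable consonants are /m/, /b/, /ɹ/, /ʒ/ (no codas are permitted; onsets may contain at most 2 consonants).
Inserting the epenthetic vowel yields /m/ → /mʊ/, /b/ → /bi/, /ɹ/ → /ɹi/, /ʒ/ → /ʒi/.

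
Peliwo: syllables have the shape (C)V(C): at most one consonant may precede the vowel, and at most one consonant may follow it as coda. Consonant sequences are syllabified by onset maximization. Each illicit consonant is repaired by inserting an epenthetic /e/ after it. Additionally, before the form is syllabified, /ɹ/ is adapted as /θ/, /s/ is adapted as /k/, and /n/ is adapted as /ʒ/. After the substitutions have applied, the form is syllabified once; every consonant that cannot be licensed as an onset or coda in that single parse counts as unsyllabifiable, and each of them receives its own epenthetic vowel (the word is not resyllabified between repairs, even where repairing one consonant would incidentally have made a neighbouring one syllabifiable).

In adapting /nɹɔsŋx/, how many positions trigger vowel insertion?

3

After substitution the input is /ʒθɔkŋx/.
The unsyllabifiable consonants are /ʒ/, /ŋ/, /x/; each receives one epenthetic vowel.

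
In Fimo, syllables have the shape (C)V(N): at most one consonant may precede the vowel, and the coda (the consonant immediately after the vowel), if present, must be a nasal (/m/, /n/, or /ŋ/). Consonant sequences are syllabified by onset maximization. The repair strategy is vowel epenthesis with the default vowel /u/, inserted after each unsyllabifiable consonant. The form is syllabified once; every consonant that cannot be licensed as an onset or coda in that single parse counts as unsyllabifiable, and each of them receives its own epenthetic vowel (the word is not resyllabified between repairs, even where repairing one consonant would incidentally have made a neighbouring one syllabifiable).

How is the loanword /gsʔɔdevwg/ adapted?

gusuʔɔdevuwugu

The consonants /g/, /s/, /v/, /w/, /g/ cannot be parsed into a legal (C)V(N) syllable (only a nasal (/m/, /n/, or /ŋ/) is licensed in coda position; onsets are limited to one consonant).
Epenthesis after each stranded consonant: /g/ → /gu/, /s/ → /su/, /v/ → /vu/, /w/ → /wu/, /g/ → /gu/.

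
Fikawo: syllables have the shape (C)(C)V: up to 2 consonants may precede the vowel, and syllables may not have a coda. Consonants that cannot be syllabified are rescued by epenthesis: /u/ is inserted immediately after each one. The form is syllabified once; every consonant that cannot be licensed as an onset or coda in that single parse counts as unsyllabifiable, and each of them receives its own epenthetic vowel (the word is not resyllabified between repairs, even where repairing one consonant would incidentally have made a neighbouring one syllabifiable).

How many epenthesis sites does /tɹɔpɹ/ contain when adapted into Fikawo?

2

The unsyllabifiable consonants are /p/, /ɹ/; each receives one epenthetic vowel.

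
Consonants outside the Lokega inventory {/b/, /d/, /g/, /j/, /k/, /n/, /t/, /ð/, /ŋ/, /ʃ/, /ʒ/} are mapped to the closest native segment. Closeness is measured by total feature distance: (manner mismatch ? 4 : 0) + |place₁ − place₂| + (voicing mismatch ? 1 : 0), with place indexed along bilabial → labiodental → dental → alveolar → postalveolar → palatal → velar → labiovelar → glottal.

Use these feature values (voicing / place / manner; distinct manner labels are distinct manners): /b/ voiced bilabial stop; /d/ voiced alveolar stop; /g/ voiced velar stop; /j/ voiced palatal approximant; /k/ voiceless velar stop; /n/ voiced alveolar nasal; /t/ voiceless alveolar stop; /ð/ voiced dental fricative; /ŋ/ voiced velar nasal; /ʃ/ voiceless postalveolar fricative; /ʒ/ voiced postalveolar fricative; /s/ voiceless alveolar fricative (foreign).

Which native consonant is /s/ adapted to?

ʃ

/ʃ/ is closest: same manner (fricative), place distance 1 (alveolar→postalveolar), same voicing; total 1. Next closest is /ð/ at distance 2.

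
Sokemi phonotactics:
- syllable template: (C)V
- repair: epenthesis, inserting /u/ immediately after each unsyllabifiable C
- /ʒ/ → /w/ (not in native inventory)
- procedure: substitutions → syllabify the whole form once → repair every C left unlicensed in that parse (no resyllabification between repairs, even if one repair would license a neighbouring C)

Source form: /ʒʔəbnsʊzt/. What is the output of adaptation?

Substitution: /ʒ/ → /w/, giving /wʔəbnsʊzt/.
Under (C)V, the unsyllabifiable consonants are /w/, /b/, /n/, /z/, /t/ (no codas are permitted; onsets are limited to one consonant).
Inserting the epenthetic vowel yields /w/ → /wu/, /b/ → /bu/, /n/ → /nu/, /z/ → /zu/, /t/ → /tu/.

wuʔəbunusʊzutu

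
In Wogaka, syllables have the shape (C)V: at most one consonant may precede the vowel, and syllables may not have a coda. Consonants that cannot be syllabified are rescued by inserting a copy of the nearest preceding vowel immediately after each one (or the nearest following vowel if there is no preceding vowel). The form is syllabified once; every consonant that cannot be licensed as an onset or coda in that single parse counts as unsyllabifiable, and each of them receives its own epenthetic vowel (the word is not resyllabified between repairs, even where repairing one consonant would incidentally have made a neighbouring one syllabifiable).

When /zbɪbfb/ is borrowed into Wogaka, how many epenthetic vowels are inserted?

4

The unsyllabifiable consonants are /z/, /b/, /f/, /b/; each receives one epenthetic vowel.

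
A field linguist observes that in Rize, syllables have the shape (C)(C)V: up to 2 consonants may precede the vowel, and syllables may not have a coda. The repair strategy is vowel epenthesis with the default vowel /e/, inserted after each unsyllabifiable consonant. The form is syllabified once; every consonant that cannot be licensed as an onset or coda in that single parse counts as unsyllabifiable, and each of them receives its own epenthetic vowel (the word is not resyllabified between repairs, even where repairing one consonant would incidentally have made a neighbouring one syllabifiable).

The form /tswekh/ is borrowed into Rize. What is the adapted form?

teswekehe

Syllabifying with onset maximization leaves /t/, /k/, /h/ stranded (no codas are permitted; onsets may contain at most 2 consonants).
Each unlicensed consonant becomes the onset of a new syllable: /t/ → /te/, /k/ → /ke/, /h/ → /he/.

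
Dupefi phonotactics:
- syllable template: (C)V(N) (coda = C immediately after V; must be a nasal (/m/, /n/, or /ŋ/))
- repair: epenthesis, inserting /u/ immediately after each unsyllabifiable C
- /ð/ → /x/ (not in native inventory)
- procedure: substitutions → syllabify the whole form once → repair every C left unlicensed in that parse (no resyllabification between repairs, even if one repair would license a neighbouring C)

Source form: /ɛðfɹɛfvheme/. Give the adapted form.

ɛxufuɹɛfuvuheme

Substitution: /ð/ → /x/, giving /ɛxfɹɛfvheme/.
Under (C)V(N), the unsyllabifiable consonants are /x/, /f/, /f/, /v/ (only a nasal (/m/, /n/, or /ŋ/) is licensed in coda position; onsets are limited to one consonant).
Inserting the epenthetic vowel yields /x/ → /xu/, /f/ → /fu/, /f/ → /fu/, /v/ → /vu/.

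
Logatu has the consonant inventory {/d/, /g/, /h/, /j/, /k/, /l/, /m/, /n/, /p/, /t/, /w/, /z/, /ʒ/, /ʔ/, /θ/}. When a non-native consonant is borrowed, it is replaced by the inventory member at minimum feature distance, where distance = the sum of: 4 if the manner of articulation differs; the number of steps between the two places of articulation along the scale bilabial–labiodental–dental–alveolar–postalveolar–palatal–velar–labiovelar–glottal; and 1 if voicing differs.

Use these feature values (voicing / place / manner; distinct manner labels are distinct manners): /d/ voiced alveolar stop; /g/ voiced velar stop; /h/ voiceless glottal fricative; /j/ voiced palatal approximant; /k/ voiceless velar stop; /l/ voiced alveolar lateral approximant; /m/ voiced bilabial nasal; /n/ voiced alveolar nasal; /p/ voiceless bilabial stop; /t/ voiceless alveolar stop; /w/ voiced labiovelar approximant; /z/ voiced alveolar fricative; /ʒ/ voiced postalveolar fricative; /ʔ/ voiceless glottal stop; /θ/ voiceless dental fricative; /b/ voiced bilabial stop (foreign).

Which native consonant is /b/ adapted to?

p

/p/ is closest: same manner (stop), place distance 0 (bilabial→bilabial), voicing differs (+1); total 1. Next closest is /d/ at distance 3.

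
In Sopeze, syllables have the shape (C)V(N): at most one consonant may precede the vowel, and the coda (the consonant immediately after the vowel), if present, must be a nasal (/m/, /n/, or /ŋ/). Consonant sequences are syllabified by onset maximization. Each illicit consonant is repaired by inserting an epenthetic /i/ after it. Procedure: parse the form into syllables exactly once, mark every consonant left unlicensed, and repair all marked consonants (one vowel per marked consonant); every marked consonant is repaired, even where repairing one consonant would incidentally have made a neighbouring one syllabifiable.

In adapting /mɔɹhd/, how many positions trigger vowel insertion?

3

The unsyllabifiable consonants are /ɹ/, /h/, /d/; each receives one epenthetic vowel.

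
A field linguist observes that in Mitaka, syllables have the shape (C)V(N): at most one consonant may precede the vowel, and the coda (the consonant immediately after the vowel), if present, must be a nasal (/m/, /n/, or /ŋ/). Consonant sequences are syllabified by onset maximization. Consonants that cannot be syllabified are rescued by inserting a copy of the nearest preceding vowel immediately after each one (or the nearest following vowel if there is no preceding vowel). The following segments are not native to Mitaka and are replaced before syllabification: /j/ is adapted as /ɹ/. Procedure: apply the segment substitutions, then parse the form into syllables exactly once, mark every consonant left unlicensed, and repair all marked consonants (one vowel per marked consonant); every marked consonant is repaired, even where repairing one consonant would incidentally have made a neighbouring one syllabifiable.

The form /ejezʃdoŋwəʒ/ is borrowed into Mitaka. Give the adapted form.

Substitution: /j/ → /ɹ/, giving /eɹezʃdoŋwəʒ/.
Under (C)V(N), the unsyllabifiable consonants are /z/, /ʃ/, /ʒ/ (only a nasal (/m/, /n/, or /ŋ/) is licensed in coda position; onsets are limited to one consonant).
Each unlicensed consonant becomes the onset of a new syllable: /z/ → /ze/, /ʃ/ → /ʃe/, /ʒ/ → /ʒə/.

eɹezeʃedoŋwəʒə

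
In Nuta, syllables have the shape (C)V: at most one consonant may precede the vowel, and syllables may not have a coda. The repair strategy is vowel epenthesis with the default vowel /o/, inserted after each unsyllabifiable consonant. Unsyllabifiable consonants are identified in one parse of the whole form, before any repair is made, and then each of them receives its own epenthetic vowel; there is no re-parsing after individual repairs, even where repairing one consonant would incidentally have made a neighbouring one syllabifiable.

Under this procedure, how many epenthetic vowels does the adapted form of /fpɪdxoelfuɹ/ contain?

4

The unsyllabifiable consonants are /f/, /d/, /l/, /ɹ/; each receives one epenthetic vowel.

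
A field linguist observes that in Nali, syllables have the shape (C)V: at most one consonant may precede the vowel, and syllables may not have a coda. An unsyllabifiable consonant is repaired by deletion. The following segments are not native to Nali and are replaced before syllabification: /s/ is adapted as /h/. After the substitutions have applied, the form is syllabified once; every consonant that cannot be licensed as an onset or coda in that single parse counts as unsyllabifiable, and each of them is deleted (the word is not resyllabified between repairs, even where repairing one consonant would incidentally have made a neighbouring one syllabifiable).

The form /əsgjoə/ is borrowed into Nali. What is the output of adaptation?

əjoə

Substitution: /s/ → /h/, giving /əhgjoə/.
The consonants /h/, /g/ cannot be parsed into a legal (C)V syllable (no codas are permitted; onsets are limited to one consonant).
Deleting the stranded consonants removes /h/, /g/.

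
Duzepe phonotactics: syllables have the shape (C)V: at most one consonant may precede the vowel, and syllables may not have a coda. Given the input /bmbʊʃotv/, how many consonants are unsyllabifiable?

Syllabifying with onset maximization leaves /b/, /m/, /t/, /v/ stranded (no codas are permitted; onsets are limited to one consonant).

4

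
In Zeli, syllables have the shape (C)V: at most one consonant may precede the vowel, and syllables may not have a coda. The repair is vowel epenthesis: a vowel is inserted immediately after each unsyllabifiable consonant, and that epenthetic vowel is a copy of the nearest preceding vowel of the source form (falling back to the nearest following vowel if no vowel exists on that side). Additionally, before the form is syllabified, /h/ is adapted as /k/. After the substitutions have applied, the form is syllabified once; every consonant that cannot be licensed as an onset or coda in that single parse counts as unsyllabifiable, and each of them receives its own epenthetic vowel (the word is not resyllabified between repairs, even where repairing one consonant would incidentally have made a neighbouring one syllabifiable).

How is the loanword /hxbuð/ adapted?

kuxubuðu

Substitution: /h/ → /k/, giving /kxbuð/.
Under (C)V, the unsyllabifiable consonants are /k/, /x/, /ð/ (no codas are permitted; onsets are limited to one consonant).
Inserting the epenthetic vowel yields /k/ → /ku/, /x/ → /xu/, /ð/ → /ðu/.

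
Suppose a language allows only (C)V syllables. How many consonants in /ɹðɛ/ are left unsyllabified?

Under (C)V, the unsyllabifiable consonants are /ɹ/ (no codas are permitted; onsets are limited to one consonant).

1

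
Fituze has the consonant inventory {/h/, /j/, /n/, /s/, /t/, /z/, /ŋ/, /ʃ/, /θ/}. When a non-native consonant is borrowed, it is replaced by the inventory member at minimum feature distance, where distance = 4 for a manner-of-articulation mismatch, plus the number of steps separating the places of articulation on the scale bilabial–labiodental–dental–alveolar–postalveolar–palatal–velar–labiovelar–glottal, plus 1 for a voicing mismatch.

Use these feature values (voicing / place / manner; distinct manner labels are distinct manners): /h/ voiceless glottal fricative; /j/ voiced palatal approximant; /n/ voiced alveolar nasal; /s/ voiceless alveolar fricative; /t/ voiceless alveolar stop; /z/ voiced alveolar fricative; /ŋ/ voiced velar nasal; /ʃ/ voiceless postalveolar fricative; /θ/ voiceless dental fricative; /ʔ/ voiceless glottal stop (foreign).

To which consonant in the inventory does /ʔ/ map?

h

/h/ is closest: manner differs (stop→fricative, +4), place distance 0 (glottal→glottal), same voicing; total 4. Next closest is /t/ at distance 5.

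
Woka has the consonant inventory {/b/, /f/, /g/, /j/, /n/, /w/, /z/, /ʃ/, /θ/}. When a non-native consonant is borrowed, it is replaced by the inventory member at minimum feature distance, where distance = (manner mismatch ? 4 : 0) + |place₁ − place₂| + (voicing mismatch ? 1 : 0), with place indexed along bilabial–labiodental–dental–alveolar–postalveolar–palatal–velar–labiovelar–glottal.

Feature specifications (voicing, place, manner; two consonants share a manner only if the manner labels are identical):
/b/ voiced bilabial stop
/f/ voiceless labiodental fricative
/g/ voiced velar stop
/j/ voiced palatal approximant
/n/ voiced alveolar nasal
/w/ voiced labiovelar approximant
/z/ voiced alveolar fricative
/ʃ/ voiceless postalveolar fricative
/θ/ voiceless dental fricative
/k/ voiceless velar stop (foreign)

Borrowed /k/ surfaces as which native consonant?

g

/g/ is closest: same manner (stop), place distance 0 (velar→velar), voicing differs (+1); total 1. Next closest is /j/ at distance 6.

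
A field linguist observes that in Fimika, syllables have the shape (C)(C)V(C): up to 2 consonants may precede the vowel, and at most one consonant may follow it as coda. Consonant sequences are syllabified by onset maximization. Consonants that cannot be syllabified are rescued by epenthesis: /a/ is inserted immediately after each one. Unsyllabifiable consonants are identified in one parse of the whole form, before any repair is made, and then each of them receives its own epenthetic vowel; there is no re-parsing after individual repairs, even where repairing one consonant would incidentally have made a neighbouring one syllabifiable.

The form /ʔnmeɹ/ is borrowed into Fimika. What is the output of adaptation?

ʔanmeɹ

Under (C)(C)V(C), the unsyllabifiable consonants are /ʔ/ (at most one coda consonant is licensed; onsets may contain at most 2 consonants).
Each unlicensed consonant becomes the onset of a new syllable: /ʔ/ → /ʔa/.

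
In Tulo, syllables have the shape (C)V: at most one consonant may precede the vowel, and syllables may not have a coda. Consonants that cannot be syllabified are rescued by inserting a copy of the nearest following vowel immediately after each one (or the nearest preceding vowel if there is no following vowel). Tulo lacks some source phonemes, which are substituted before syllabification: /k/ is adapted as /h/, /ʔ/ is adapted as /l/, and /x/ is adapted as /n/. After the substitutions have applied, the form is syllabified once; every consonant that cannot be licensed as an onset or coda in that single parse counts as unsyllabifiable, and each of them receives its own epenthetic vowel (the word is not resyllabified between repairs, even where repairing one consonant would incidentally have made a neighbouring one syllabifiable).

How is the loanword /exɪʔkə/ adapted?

enɪləhə

Substitution: /x/ → /n/, /ʔ/ → /l/, /k/ → /h/, giving /enɪlhə/.
Syllabifying with onset maximization leaves /l/ stranded (no codas are permitted; onsets are limited to one consonant).
Epenthesis after each stranded consonant: /l/ → /lə/.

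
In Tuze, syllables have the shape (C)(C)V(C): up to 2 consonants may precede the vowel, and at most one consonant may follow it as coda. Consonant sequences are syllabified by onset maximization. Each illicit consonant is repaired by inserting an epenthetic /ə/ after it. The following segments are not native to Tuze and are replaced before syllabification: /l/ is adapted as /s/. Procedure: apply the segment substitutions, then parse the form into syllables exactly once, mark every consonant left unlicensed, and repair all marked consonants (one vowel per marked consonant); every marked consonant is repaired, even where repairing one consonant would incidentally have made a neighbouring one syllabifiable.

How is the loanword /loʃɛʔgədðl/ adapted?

Substitution: /l/ → /s/, giving /soʃɛʔgədðs/.
Syllabifying with onset maximization leaves /ð/, /s/ stranded (at most one coda consonant is licensed; onsets may contain at most 2 consonants).
Each unlicensed consonant becomes the onset of a new syllable: /ð/ → /ðə/, /s/ → /sə/.

soʃɛʔgədðəsə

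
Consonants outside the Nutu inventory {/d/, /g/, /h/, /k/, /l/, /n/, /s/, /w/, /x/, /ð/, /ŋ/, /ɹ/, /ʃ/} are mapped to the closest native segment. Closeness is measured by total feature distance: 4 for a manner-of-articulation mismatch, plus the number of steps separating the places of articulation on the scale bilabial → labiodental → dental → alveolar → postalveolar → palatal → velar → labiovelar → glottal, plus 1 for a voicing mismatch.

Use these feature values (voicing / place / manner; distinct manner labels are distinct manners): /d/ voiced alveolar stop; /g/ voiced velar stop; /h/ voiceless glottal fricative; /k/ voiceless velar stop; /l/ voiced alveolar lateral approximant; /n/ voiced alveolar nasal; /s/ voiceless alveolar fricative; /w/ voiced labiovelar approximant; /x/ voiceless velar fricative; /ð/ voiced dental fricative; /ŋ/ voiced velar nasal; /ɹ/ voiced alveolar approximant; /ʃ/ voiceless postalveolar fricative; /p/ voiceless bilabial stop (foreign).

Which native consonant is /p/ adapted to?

/d/ is closest: same manner (stop), place distance 3 (bilabial→alveolar), voicing differs (+1); total 4. Next closest is /k/ at distance 6.

d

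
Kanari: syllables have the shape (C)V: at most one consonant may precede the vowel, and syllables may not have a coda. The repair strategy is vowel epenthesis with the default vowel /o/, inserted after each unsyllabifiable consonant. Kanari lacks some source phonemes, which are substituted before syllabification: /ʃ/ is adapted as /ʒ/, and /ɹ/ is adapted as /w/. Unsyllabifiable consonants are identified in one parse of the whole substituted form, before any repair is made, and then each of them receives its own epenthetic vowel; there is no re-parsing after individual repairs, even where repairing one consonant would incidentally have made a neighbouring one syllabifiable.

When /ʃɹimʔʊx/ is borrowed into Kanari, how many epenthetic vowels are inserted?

After substitution the input is /ʒwimʔʊx/.
The unsyllabifiable consonants are /ʒ/, /m/, /x/; each receives one epenthetic vowel.

3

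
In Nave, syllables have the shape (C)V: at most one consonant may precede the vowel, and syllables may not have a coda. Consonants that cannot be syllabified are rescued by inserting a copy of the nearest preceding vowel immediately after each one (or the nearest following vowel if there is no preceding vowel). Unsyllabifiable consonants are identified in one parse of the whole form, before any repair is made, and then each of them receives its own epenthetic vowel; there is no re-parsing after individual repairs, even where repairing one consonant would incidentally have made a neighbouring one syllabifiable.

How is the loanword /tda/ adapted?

The consonants /t/ cannot be parsed into a legal (C)V syllable (no codas are permitted; onsets are limited to one consonant).
Each unlicensed consonant becomes the onset of a new syllable: /t/ → /ta/.

tada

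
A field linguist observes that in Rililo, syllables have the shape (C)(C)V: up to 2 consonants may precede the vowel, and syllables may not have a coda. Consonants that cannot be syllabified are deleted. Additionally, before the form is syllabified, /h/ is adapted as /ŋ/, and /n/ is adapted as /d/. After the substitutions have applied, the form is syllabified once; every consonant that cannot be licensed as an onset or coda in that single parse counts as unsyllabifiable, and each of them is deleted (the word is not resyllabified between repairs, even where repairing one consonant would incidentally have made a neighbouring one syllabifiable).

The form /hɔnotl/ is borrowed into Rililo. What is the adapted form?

Substitution: /h/ → /ŋ/, /n/ → /d/, giving /ŋɔdotl/.
The consonants /t/, /l/ cannot be parsed into a legal (C)(C)V syllable (no codas are permitted; onsets may contain at most 2 consonants).
Each unlicensed consonant is deleted: /t/, /l/.

ŋɔdo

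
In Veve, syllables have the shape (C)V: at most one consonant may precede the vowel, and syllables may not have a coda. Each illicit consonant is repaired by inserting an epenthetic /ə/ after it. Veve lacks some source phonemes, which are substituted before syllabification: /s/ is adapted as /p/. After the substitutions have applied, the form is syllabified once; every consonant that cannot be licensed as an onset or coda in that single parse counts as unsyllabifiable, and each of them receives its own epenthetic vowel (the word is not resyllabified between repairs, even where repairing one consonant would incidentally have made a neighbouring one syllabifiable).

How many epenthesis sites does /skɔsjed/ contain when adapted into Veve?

3

After substitution the input is /pkɔpjed/.
The unsyllabifiable consonants are /p/, /p/, /d/; each receives one epenthetic vowel.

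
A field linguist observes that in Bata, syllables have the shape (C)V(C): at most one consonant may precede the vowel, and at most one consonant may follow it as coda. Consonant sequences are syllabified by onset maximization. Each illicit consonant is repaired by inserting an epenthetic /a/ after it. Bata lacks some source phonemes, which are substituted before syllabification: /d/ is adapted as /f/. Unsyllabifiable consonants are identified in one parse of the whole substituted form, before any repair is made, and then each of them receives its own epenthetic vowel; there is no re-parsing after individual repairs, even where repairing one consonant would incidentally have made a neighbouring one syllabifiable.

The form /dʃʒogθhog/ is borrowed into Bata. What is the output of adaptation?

Substitution: /d/ → /f/, giving /fʃʒogθhog/.
Under (C)V(C), the unsyllabifiable consonants are /f/, /ʃ/, /θ/ (at most one coda consonant is licensed; onsets are limited to one consonant).
Epenthesis after each stranded consonant: /f/ → /fa/, /ʃ/ → /ʃa/, /θ/ → /θa/.

faʃaʒogθahog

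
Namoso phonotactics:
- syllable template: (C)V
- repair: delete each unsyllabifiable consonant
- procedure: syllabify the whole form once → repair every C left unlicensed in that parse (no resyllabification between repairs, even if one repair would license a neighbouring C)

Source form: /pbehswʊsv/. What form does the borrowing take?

The consonants /p/, /h/, /s/, /s/, /v/ cannot be parsed into a legal (C)V syllable (no codas are permitted; onsets are limited to one consonant).
Deleting the stranded consonants removes /p/, /h/, /s/, /s/, /v/.

bewʊ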